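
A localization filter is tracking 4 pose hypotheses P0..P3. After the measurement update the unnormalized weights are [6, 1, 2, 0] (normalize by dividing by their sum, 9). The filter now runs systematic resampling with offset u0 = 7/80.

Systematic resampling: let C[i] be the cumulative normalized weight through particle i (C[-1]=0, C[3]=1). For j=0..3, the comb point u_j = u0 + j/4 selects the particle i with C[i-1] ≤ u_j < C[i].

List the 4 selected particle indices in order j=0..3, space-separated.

0 0 0 2

C = [2/3, 7/9, 1, 1]
j=0: u_0=7/80 ∈ [0, 2/3) → index 0
j=1: u_1=27/80 ∈ [0, 2/3) → index 0
j=2: u_2=47/80 ∈ [0, 2/3) → index 0
j=3: u_3=67/80 ∈ [7/9, 1) → index 2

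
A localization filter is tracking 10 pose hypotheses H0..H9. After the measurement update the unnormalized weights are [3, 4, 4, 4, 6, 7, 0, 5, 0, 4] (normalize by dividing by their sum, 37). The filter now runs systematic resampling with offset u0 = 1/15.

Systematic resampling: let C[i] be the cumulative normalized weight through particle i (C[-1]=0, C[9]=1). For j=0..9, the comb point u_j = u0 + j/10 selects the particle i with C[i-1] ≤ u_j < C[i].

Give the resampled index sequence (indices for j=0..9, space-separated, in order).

0 1 2 3 4 4 5 7 7 9

C = [3/37, 7/37, 11/37, 15/37, 21/37, 28/37, 28/37, 33/37, 33/37, 1]
j=0: u_0=1/15 ∈ [0, 3/37) → index 0
j=1: u_1=1/6 ∈ [3/37, 7/37) → index 1
j=2: u_2=4/15 ∈ [7/37, 11/37) → index 2
j=3: u_3=11/30 ∈ [11/37, 15/37) → index 3
j=4: u_4=7/15 ∈ [15/37, 21/37) → index 4
j=5: u_5=17/30 ∈ [15/37, 21/37) → index 4
j=6: u_6=2/3 ∈ [21/37, 28/37) → index 5
j=7: u_7=23/30 ∈ [28/37, 33/37) → index 7
j=8: u_8=13/15 ∈ [28/37, 33/37) → index 7
j=9: u_9=29/30 ∈ [33/37, 1) → index 9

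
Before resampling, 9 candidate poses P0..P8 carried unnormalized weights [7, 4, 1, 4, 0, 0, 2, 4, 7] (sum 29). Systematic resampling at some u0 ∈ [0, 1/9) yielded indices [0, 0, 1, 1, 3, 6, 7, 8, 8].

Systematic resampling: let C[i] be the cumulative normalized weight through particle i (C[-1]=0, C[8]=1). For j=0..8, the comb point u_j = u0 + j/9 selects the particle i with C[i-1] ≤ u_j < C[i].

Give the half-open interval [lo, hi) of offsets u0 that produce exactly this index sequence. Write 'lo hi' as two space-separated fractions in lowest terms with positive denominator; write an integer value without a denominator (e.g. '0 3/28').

C = [7/29, 11/29, 12/29, 16/29, 16/29, 16/29, 18/29, 22/29, 1]
j=0 picked index 0: u0 ∈ [0, 7/29)
j=1 picked index 0: u0 ∈ [-1/9, 34/261)
j=2 picked index 1: u0 ∈ [5/261, 41/261)
j=3 picked index 1: u0 ∈ [-8/87, 4/87)
j=4 picked index 3: u0 ∈ [-8/261, 28/261)
j=5 picked index 6: u0 ∈ [-1/261, 17/261)
j=6 picked index 7: u0 ∈ [-4/87, 8/87)
j=7 picked index 8: u0 ∈ [-5/261, 2/9)
j=8 picked index 8: u0 ∈ [-34/261, 1/9)
intersection: [5/261, 4/87)

5/261 4/87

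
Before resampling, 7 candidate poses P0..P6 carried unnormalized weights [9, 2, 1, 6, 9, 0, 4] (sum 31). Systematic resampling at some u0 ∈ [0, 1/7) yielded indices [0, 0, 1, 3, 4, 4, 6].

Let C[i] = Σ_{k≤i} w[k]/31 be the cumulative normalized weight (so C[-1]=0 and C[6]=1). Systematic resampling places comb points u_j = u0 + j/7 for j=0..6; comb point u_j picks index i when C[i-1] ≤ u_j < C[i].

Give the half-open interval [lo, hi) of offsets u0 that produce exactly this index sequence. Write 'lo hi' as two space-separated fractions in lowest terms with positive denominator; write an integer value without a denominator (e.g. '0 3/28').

3/217 15/217

C = [9/31, 11/31, 12/31, 18/31, 27/31, 27/31, 1]
j=0 picked index 0: u0 ∈ [0, 9/31)
j=1 picked index 0: u0 ∈ [-1/7, 32/217)
j=2 picked index 1: u0 ∈ [1/217, 15/217)
j=3 picked index 3: u0 ∈ [-9/217, 33/217)
j=4 picked index 4: u0 ∈ [2/217, 65/217)
j=5 picked index 4: u0 ∈ [-29/217, 34/217)
j=6 picked index 6: u0 ∈ [3/217, 1/7)
intersection: [3/217, 15/217)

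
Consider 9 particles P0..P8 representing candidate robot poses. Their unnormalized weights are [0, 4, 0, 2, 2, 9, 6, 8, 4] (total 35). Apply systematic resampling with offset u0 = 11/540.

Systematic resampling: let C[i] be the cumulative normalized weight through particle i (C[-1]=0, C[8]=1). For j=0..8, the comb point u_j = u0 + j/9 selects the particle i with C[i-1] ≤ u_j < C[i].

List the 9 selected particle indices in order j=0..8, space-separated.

1 3 5 5 5 6 7 7 8

C = [0, 4/35, 4/35, 6/35, 8/35, 17/35, 23/35, 31/35, 1]
j=0: u_0=11/540 ∈ [0, 4/35) → index 1
j=1: u_1=71/540 ∈ [4/35, 6/35) → index 3
j=2: u_2=131/540 ∈ [8/35, 17/35) → index 5
j=3: u_3=191/540 ∈ [8/35, 17/35) → index 5
j=4: u_4=251/540 ∈ [8/35, 17/35) → index 5
j=5: u_5=311/540 ∈ [17/35, 23/35) → index 6
j=6: u_6=371/540 ∈ [23/35, 31/35) → index 7
j=7: u_7=431/540 ∈ [23/35, 31/35) → index 7
j=8: u_8=491/540 ∈ [31/35, 1) → index 8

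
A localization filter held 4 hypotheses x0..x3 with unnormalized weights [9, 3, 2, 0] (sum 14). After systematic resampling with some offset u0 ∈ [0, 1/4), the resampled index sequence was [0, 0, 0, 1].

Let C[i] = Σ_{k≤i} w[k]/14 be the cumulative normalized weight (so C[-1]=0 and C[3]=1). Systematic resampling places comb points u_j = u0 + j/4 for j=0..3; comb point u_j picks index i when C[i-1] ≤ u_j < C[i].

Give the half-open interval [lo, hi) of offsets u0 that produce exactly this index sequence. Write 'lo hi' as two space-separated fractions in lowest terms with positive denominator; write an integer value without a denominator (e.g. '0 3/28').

C = [9/14, 6/7, 1, 1]
j=0 picked index 0: u0 ∈ [0, 9/14)
j=1 picked index 0: u0 ∈ [-1/4, 11/28)
j=2 picked index 0: u0 ∈ [-1/2, 1/7)
j=3 picked index 1: u0 ∈ [-3/28, 3/28)
intersection: [0, 3/28)

0 3/28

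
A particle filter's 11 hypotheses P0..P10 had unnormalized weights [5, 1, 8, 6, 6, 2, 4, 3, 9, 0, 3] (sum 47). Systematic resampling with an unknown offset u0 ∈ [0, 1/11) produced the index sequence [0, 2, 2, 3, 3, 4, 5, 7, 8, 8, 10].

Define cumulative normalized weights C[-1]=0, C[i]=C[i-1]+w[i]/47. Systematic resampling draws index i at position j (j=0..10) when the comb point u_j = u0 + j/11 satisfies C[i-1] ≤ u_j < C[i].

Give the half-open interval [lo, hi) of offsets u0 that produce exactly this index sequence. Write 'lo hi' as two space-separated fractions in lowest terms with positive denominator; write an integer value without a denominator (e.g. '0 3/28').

C = [5/47, 6/47, 14/47, 20/47, 26/47, 28/47, 32/47, 35/47, 44/47, 44/47, 1]
j=0 picked index 0: u0 ∈ [0, 5/47)
j=1 picked index 2: u0 ∈ [19/517, 107/517)
j=2 picked index 2: u0 ∈ [-28/517, 60/517)
j=3 picked index 3: u0 ∈ [13/517, 79/517)
j=4 picked index 3: u0 ∈ [-34/517, 32/517)
j=5 picked index 4: u0 ∈ [-15/517, 51/517)
j=6 picked index 5: u0 ∈ [4/517, 26/517)
j=7 picked index 7: u0 ∈ [23/517, 56/517)
j=8 picked index 8: u0 ∈ [9/517, 108/517)
j=9 picked index 8: u0 ∈ [-38/517, 61/517)
j=10 picked index 10: u0 ∈ [14/517, 1/11)
intersection: [23/517, 26/517)

23/517 26/517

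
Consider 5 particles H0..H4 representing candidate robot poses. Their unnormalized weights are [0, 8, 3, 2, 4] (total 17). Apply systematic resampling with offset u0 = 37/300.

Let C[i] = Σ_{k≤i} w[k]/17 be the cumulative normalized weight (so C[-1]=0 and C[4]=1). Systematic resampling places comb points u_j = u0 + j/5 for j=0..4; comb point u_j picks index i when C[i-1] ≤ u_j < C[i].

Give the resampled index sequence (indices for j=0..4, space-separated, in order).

1 1 2 3 4

C = [0, 8/17, 11/17, 13/17, 1]
j=0: u_0=37/300 ∈ [0, 8/17) → index 1
j=1: u_1=97/300 ∈ [0, 8/17) → index 1
j=2: u_2=157/300 ∈ [8/17, 11/17) → index 2
j=3: u_3=217/300 ∈ [11/17, 13/17) → index 3
j=4: u_4=277/300 ∈ [13/17, 1) → index 4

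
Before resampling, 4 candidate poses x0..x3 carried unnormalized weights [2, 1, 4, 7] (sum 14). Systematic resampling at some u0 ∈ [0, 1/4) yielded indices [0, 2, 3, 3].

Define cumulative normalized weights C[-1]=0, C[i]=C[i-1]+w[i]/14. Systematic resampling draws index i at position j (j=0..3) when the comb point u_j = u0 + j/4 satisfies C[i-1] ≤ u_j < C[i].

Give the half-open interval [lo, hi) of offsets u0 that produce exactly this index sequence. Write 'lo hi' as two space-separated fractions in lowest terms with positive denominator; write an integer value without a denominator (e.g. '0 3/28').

C = [1/7, 3/14, 1/2, 1]
j=0 picked index 0: u0 ∈ [0, 1/7)
j=1 picked index 2: u0 ∈ [-1/28, 1/4)
j=2 picked index 3: u0 ∈ [0, 1/2)
j=3 picked index 3: u0 ∈ [-1/4, 1/4)
intersection: [0, 1/7)

0 1/7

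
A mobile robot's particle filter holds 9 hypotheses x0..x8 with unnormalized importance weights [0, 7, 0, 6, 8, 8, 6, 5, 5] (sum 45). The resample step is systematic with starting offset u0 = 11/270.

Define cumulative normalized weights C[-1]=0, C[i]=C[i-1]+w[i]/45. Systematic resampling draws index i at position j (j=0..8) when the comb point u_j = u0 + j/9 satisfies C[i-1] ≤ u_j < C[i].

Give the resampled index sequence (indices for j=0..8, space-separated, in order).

C = [0, 7/45, 7/45, 13/45, 7/15, 29/45, 7/9, 8/9, 1]
j=0: u_0=11/270 ∈ [0, 7/45) → index 1
j=1: u_1=41/270 ∈ [0, 7/45) → index 1
j=2: u_2=71/270 ∈ [7/45, 13/45) → index 3
j=3: u_3=101/270 ∈ [13/45, 7/15) → index 4
j=4: u_4=131/270 ∈ [7/15, 29/45) → index 5
j=5: u_5=161/270 ∈ [7/15, 29/45) → index 5
j=6: u_6=191/270 ∈ [29/45, 7/9) → index 6
j=7: u_7=221/270 ∈ [7/9, 8/9) → index 7
j=8: u_8=251/270 ∈ [8/9, 1) → index 8

1 1 3 4 5 5 6 7 8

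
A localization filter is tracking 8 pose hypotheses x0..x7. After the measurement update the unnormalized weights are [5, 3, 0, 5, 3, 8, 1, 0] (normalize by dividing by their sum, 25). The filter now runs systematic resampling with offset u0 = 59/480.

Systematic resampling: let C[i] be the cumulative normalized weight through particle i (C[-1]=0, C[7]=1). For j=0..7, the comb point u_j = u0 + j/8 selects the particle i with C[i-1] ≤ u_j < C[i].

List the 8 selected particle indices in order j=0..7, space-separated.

0 1 3 3 4 5 5 6

C = [1/5, 8/25, 8/25, 13/25, 16/25, 24/25, 1, 1]
j=0: u_0=59/480 ∈ [0, 1/5) → index 0
j=1: u_1=119/480 ∈ [1/5, 8/25) → index 1
j=2: u_2=179/480 ∈ [8/25, 13/25) → index 3
j=3: u_3=239/480 ∈ [8/25, 13/25) → index 3
j=4: u_4=299/480 ∈ [13/25, 16/25) → index 4
j=5: u_5=359/480 ∈ [16/25, 24/25) → index 5
j=6: u_6=419/480 ∈ [16/25, 24/25) → index 5
j=7: u_7=479/480 ∈ [24/25, 1) → index 6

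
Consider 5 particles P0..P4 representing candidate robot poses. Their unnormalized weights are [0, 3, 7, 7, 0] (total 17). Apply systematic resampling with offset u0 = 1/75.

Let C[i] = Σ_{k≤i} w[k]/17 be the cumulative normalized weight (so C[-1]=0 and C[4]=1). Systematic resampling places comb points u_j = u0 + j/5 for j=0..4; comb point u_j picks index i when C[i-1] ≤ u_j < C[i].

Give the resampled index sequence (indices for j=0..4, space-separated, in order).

1 2 2 3 3

C = [0, 3/17, 10/17, 1, 1]
j=0: u_0=1/75 ∈ [0, 3/17) → index 1
j=1: u_1=16/75 ∈ [3/17, 10/17) → index 2
j=2: u_2=31/75 ∈ [3/17, 10/17) → index 2
j=3: u_3=46/75 ∈ [10/17, 1) → index 3
j=4: u_4=61/75 ∈ [10/17, 1) → index 3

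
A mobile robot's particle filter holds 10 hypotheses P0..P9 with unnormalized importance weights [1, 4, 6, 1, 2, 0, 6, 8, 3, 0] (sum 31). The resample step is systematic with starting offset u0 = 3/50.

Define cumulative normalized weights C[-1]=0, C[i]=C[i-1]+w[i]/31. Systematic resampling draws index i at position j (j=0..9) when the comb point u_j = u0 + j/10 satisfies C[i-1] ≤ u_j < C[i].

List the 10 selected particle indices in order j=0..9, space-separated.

1 1 2 3 6 6 7 7 7 8

C = [1/31, 5/31, 11/31, 12/31, 14/31, 14/31, 20/31, 28/31, 1, 1]
j=0: u_0=3/50 ∈ [1/31, 5/31) → index 1
j=1: u_1=4/25 ∈ [1/31, 5/31) → index 1
j=2: u_2=13/50 ∈ [5/31, 11/31) → index 2
j=3: u_3=9/25 ∈ [11/31, 12/31) → index 3
j=4: u_4=23/50 ∈ [14/31, 20/31) → index 6
j=5: u_5=14/25 ∈ [14/31, 20/31) → index 6
j=6: u_6=33/50 ∈ [20/31, 28/31) → index 7
j=7: u_7=19/25 ∈ [20/31, 28/31) → index 7
j=8: u_8=43/50 ∈ [20/31, 28/31) → index 7
j=9: u_9=24/25 ∈ [28/31, 1) → index 8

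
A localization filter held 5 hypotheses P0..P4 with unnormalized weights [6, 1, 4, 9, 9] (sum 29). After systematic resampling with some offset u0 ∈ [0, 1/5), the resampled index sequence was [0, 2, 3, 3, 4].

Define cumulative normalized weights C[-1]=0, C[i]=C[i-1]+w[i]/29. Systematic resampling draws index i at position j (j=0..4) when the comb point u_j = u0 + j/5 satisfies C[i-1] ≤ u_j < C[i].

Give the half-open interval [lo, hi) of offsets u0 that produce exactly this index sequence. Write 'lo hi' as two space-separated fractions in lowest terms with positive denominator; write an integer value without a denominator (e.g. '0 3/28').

6/145 13/145

C = [6/29, 7/29, 11/29, 20/29, 1]
j=0 picked index 0: u0 ∈ [0, 6/29)
j=1 picked index 2: u0 ∈ [6/145, 26/145)
j=2 picked index 3: u0 ∈ [-3/145, 42/145)
j=3 picked index 3: u0 ∈ [-32/145, 13/145)
j=4 picked index 4: u0 ∈ [-16/145, 1/5)
intersection: [6/145, 13/145)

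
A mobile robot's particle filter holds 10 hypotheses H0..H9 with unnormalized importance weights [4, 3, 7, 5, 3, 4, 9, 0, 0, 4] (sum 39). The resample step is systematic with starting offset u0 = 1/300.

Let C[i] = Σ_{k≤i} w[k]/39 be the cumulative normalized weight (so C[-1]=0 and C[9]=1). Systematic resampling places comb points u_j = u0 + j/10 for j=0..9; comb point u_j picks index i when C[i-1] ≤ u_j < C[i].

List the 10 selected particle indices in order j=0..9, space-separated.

0 1 2 2 3 4 5 6 6 9

C = [4/39, 7/39, 14/39, 19/39, 22/39, 2/3, 35/39, 35/39, 35/39, 1]
j=0: u_0=1/300 ∈ [0, 4/39) → index 0
j=1: u_1=31/300 ∈ [4/39, 7/39) → index 1
j=2: u_2=61/300 ∈ [7/39, 14/39) → index 2
j=3: u_3=91/300 ∈ [7/39, 14/39) → index 2
j=4: u_4=121/300 ∈ [14/39, 19/39) → index 3
j=5: u_5=151/300 ∈ [19/39, 22/39) → index 4
j=6: u_6=181/300 ∈ [22/39, 2/3) → index 5
j=7: u_7=211/300 ∈ [2/3, 35/39) → index 6
j=8: u_8=241/300 ∈ [2/3, 35/39) → index 6
j=9: u_9=271/300 ∈ [35/39, 1) → index 9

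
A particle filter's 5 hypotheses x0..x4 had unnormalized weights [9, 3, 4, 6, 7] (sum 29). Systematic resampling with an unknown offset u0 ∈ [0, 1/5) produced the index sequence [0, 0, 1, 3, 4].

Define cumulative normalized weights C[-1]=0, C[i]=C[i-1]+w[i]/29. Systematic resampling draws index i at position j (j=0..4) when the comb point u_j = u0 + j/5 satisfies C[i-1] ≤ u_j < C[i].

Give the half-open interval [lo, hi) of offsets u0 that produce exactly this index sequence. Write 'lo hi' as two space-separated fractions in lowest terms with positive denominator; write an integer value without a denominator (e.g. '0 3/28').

0 2/145

C = [9/29, 12/29, 16/29, 22/29, 1]
j=0 picked index 0: u0 ∈ [0, 9/29)
j=1 picked index 0: u0 ∈ [-1/5, 16/145)
j=2 picked index 1: u0 ∈ [-13/145, 2/145)
j=3 picked index 3: u0 ∈ [-7/145, 23/145)
j=4 picked index 4: u0 ∈ [-6/145, 1/5)
intersection: [0, 2/145)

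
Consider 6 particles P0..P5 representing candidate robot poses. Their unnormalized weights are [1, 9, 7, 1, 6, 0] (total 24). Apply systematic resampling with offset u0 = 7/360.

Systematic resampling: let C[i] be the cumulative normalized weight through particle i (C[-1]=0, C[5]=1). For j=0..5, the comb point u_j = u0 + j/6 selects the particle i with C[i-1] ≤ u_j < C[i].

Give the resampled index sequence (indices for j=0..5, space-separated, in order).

0 1 1 2 2 4

C = [1/24, 5/12, 17/24, 3/4, 1, 1]
j=0: u_0=7/360 ∈ [0, 1/24) → index 0
j=1: u_1=67/360 ∈ [1/24, 5/12) → index 1
j=2: u_2=127/360 ∈ [1/24, 5/12) → index 1
j=3: u_3=187/360 ∈ [5/12, 17/24) → index 2
j=4: u_4=247/360 ∈ [5/12, 17/24) → index 2
j=5: u_5=307/360 ∈ [3/4, 1) → index 4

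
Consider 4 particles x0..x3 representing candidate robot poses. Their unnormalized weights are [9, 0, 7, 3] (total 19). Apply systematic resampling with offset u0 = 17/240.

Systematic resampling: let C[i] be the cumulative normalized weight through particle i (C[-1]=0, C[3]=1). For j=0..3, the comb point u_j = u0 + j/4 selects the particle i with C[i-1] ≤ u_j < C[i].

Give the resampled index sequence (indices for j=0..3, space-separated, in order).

C = [9/19, 9/19, 16/19, 1]
j=0: u_0=17/240 ∈ [0, 9/19) → index 0
j=1: u_1=77/240 ∈ [0, 9/19) → index 0
j=2: u_2=137/240 ∈ [9/19, 16/19) → index 2
j=3: u_3=197/240 ∈ [9/19, 16/19) → index 2

0 0 2 2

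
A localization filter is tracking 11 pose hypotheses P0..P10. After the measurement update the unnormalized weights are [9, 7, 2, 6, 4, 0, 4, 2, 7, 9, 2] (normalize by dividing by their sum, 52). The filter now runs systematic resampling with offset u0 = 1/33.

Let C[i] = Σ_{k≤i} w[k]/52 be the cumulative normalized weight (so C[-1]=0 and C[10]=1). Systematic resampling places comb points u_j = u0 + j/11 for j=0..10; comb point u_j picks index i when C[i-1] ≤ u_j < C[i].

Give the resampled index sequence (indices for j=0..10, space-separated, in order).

C = [9/52, 4/13, 9/26, 6/13, 7/13, 7/13, 8/13, 17/26, 41/52, 25/26, 1]
j=0: u_0=1/33 ∈ [0, 9/52) → index 0
j=1: u_1=4/33 ∈ [0, 9/52) → index 0
j=2: u_2=7/33 ∈ [9/52, 4/13) → index 1
j=3: u_3=10/33 ∈ [9/52, 4/13) → index 1
j=4: u_4=13/33 ∈ [9/26, 6/13) → index 3
j=5: u_5=16/33 ∈ [6/13, 7/13) → index 4
j=6: u_6=19/33 ∈ [7/13, 8/13) → index 6
j=7: u_7=2/3 ∈ [17/26, 41/52) → index 8
j=8: u_8=25/33 ∈ [17/26, 41/52) → index 8
j=9: u_9=28/33 ∈ [41/52, 25/26) → index 9
j=10: u_10=31/33 ∈ [41/52, 25/26) → index 9

0 0 1 1 3 4 6 8 8 9 9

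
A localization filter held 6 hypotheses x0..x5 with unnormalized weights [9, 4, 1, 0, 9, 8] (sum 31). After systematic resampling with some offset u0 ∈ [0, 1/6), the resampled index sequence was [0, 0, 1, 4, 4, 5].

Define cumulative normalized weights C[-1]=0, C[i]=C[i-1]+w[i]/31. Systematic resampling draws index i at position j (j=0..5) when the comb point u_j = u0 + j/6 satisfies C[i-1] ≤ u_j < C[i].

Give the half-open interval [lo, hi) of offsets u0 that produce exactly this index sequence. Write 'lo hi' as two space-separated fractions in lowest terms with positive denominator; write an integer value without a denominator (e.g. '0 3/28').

C = [9/31, 13/31, 14/31, 14/31, 23/31, 1]
j=0 picked index 0: u0 ∈ [0, 9/31)
j=1 picked index 0: u0 ∈ [-1/6, 23/186)
j=2 picked index 1: u0 ∈ [-4/93, 8/93)
j=3 picked index 4: u0 ∈ [-3/62, 15/62)
j=4 picked index 4: u0 ∈ [-20/93, 7/93)
j=5 picked index 5: u0 ∈ [-17/186, 1/6)
intersection: [0, 7/93)

0 7/93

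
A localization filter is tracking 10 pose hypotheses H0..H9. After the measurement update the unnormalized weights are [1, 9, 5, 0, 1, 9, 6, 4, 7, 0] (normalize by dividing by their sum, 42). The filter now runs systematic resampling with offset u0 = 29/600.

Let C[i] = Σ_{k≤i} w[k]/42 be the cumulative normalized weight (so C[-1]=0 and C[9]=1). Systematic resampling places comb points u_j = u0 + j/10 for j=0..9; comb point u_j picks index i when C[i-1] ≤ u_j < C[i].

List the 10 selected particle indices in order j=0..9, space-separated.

1 1 2 2 5 5 6 7 8 8

C = [1/42, 5/21, 5/14, 5/14, 8/21, 25/42, 31/42, 5/6, 1, 1]
j=0: u_0=29/600 ∈ [1/42, 5/21) → index 1
j=1: u_1=89/600 ∈ [1/42, 5/21) → index 1
j=2: u_2=149/600 ∈ [5/21, 5/14) → index 2
j=3: u_3=209/600 ∈ [5/21, 5/14) → index 2
j=4: u_4=269/600 ∈ [8/21, 25/42) → index 5
j=5: u_5=329/600 ∈ [8/21, 25/42) → index 5
j=6: u_6=389/600 ∈ [25/42, 31/42) → index 6
j=7: u_7=449/600 ∈ [31/42, 5/6) → index 7
j=8: u_8=509/600 ∈ [5/6, 1) → index 8
j=9: u_9=569/600 ∈ [5/6, 1) → index 8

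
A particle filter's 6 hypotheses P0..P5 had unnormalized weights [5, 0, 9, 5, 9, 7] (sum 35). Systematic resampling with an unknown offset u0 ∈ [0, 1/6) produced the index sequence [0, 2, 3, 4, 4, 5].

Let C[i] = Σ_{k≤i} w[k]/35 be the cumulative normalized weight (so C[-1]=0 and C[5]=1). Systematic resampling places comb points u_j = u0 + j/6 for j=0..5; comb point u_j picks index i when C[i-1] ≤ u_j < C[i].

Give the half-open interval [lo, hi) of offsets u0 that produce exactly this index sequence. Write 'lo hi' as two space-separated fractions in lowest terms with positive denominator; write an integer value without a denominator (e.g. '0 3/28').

1/15 2/15

C = [1/7, 1/7, 2/5, 19/35, 4/5, 1]
j=0 picked index 0: u0 ∈ [0, 1/7)
j=1 picked index 2: u0 ∈ [-1/42, 7/30)
j=2 picked index 3: u0 ∈ [1/15, 22/105)
j=3 picked index 4: u0 ∈ [3/70, 3/10)
j=4 picked index 4: u0 ∈ [-13/105, 2/15)
j=5 picked index 5: u0 ∈ [-1/30, 1/6)
intersection: [1/15, 2/15)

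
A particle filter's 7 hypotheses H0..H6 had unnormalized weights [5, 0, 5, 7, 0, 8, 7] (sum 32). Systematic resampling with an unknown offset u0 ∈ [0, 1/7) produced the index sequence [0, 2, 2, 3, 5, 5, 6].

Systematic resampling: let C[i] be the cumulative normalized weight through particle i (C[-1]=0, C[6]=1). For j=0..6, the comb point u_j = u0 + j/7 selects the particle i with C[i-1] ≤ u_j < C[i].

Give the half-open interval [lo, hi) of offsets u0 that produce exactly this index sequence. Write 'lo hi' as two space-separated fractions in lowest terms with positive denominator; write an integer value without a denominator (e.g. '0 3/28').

C = [5/32, 5/32, 5/16, 17/32, 17/32, 25/32, 1]
j=0 picked index 0: u0 ∈ [0, 5/32)
j=1 picked index 2: u0 ∈ [3/224, 19/112)
j=2 picked index 2: u0 ∈ [-29/224, 3/112)
j=3 picked index 3: u0 ∈ [-13/112, 23/224)
j=4 picked index 5: u0 ∈ [-9/224, 47/224)
j=5 picked index 5: u0 ∈ [-41/224, 15/224)
j=6 picked index 6: u0 ∈ [-17/224, 1/7)
intersection: [3/224, 3/112)

3/224 3/112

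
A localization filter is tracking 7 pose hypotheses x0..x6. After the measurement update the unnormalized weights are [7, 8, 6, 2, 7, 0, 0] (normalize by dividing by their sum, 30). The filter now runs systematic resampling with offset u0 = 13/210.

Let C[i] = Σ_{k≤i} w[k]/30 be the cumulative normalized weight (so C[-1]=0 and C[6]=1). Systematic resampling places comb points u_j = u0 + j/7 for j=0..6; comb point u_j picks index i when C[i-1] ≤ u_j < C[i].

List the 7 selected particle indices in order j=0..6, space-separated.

0 0 1 1 2 4 4

C = [7/30, 1/2, 7/10, 23/30, 1, 1, 1]
j=0: u_0=13/210 ∈ [0, 7/30) → index 0
j=1: u_1=43/210 ∈ [0, 7/30) → index 0
j=2: u_2=73/210 ∈ [7/30, 1/2) → index 1
j=3: u_3=103/210 ∈ [7/30, 1/2) → index 1
j=4: u_4=19/30 ∈ [1/2, 7/10) → index 2
j=5: u_5=163/210 ∈ [23/30, 1) → index 4
j=6: u_6=193/210 ∈ [23/30, 1) → index 4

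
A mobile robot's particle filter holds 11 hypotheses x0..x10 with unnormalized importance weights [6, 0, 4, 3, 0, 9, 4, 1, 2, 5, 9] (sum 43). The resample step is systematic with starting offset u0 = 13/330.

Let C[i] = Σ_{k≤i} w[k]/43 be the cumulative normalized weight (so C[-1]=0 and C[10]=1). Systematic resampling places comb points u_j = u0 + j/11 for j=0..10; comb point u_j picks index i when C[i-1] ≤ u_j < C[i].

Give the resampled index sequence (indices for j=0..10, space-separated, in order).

0 0 2 5 5 5 6 9 9 10 10

C = [6/43, 6/43, 10/43, 13/43, 13/43, 22/43, 26/43, 27/43, 29/43, 34/43, 1]
j=0: u_0=13/330 ∈ [0, 6/43) → index 0
j=1: u_1=43/330 ∈ [0, 6/43) → index 0
j=2: u_2=73/330 ∈ [6/43, 10/43) → index 2
j=3: u_3=103/330 ∈ [13/43, 22/43) → index 5
j=4: u_4=133/330 ∈ [13/43, 22/43) → index 5
j=5: u_5=163/330 ∈ [13/43, 22/43) → index 5
j=6: u_6=193/330 ∈ [22/43, 26/43) → index 6
j=7: u_7=223/330 ∈ [29/43, 34/43) → index 9
j=8: u_8=23/30 ∈ [29/43, 34/43) → index 9
j=9: u_9=283/330 ∈ [34/43, 1) → index 10
j=10: u_10=313/330 ∈ [34/43, 1) → index 10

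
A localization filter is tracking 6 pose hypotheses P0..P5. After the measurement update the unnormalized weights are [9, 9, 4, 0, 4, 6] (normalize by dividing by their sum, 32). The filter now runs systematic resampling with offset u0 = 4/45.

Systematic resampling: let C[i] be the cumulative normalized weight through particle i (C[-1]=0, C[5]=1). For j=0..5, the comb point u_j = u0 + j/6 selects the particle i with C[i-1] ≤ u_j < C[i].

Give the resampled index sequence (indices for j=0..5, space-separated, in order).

0 0 1 2 4 5

C = [9/32, 9/16, 11/16, 11/16, 13/16, 1]
j=0: u_0=4/45 ∈ [0, 9/32) → index 0
j=1: u_1=23/90 ∈ [0, 9/32) → index 0
j=2: u_2=19/45 ∈ [9/32, 9/16) → index 1
j=3: u_3=53/90 ∈ [9/16, 11/16) → index 2
j=4: u_4=34/45 ∈ [11/16, 13/16) → index 4
j=5: u_5=83/90 ∈ [13/16, 1) → index 5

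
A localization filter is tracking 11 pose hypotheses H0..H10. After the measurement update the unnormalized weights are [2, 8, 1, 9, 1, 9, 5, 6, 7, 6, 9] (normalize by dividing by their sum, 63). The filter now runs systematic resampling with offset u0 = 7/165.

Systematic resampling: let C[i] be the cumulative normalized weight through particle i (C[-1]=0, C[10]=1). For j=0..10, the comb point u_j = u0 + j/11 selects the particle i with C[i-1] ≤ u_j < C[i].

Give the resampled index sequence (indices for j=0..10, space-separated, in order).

1 1 3 3 5 6 7 8 9 10 10

C = [2/63, 10/63, 11/63, 20/63, 1/3, 10/21, 5/9, 41/63, 16/21, 6/7, 1]
j=0: u_0=7/165 ∈ [2/63, 10/63) → index 1
j=1: u_1=2/15 ∈ [2/63, 10/63) → index 1
j=2: u_2=37/165 ∈ [11/63, 20/63) → index 3
j=3: u_3=52/165 ∈ [11/63, 20/63) → index 3
j=4: u_4=67/165 ∈ [1/3, 10/21) → index 5
j=5: u_5=82/165 ∈ [10/21, 5/9) → index 6
j=6: u_6=97/165 ∈ [5/9, 41/63) → index 7
j=7: u_7=112/165 ∈ [41/63, 16/21) → index 8
j=8: u_8=127/165 ∈ [16/21, 6/7) → index 9
j=9: u_9=142/165 ∈ [6/7, 1) → index 10
j=10: u_10=157/165 ∈ [6/7, 1) → index 10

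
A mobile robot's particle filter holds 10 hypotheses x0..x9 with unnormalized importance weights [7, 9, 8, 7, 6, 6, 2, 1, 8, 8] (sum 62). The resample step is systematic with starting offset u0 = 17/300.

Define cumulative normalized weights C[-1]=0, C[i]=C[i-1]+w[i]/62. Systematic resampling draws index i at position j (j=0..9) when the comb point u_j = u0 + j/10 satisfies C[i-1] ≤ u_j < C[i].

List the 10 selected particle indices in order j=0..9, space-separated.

0 1 1 2 3 4 5 8 8 9

C = [7/62, 8/31, 12/31, 1/2, 37/62, 43/62, 45/62, 23/31, 27/31, 1]
j=0: u_0=17/300 ∈ [0, 7/62) → index 0
j=1: u_1=47/300 ∈ [7/62, 8/31) → index 1
j=2: u_2=77/300 ∈ [7/62, 8/31) → index 1
j=3: u_3=107/300 ∈ [8/31, 12/31) → index 2
j=4: u_4=137/300 ∈ [12/31, 1/2) → index 3
j=5: u_5=167/300 ∈ [1/2, 37/62) → index 4
j=6: u_6=197/300 ∈ [37/62, 43/62) → index 5
j=7: u_7=227/300 ∈ [23/31, 27/31) → index 8
j=8: u_8=257/300 ∈ [23/31, 27/31) → index 8
j=9: u_9=287/300 ∈ [27/31, 1) → index 9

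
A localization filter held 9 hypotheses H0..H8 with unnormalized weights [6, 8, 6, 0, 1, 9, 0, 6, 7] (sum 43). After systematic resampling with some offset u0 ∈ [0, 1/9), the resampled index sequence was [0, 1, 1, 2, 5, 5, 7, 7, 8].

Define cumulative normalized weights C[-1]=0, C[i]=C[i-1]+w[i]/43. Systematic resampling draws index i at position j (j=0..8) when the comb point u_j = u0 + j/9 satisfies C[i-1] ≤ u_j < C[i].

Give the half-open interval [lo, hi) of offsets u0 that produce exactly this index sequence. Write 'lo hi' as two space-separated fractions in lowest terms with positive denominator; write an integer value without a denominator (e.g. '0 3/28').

C = [6/43, 14/43, 20/43, 20/43, 21/43, 30/43, 30/43, 36/43, 1]
j=0 picked index 0: u0 ∈ [0, 6/43)
j=1 picked index 1: u0 ∈ [11/387, 83/387)
j=2 picked index 1: u0 ∈ [-32/387, 40/387)
j=3 picked index 2: u0 ∈ [-1/129, 17/129)
j=4 picked index 5: u0 ∈ [17/387, 98/387)
j=5 picked index 5: u0 ∈ [-26/387, 55/387)
j=6 picked index 7: u0 ∈ [4/129, 22/129)
j=7 picked index 7: u0 ∈ [-31/387, 23/387)
j=8 picked index 8: u0 ∈ [-20/387, 1/9)
intersection: [17/387, 23/387)

17/387 23/387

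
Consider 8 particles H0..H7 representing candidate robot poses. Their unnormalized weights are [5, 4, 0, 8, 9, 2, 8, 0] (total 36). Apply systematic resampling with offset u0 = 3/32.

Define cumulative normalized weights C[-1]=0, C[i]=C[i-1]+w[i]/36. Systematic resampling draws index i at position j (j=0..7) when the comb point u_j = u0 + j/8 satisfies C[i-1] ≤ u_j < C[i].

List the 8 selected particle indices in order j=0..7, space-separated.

0 1 3 3 4 4 6 6

C = [5/36, 1/4, 1/4, 17/36, 13/18, 7/9, 1, 1]
j=0: u_0=3/32 ∈ [0, 5/36) → index 0
j=1: u_1=7/32 ∈ [5/36, 1/4) → index 1
j=2: u_2=11/32 ∈ [1/4, 17/36) → index 3
j=3: u_3=15/32 ∈ [1/4, 17/36) → index 3
j=4: u_4=19/32 ∈ [17/36, 13/18) → index 4
j=5: u_5=23/32 ∈ [17/36, 13/18) → index 4
j=6: u_6=27/32 ∈ [7/9, 1) → index 6
j=7: u_7=31/32 ∈ [7/9, 1) → index 6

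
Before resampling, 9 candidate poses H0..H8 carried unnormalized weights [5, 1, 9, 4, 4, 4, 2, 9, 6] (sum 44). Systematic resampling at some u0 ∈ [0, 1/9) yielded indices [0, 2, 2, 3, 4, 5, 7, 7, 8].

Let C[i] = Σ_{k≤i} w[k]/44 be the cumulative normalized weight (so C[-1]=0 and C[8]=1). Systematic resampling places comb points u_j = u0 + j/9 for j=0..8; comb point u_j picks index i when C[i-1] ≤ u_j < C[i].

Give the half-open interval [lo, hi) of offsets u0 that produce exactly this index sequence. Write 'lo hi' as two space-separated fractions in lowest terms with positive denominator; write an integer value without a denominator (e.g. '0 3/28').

C = [5/44, 3/22, 15/44, 19/44, 23/44, 27/44, 29/44, 19/22, 1]
j=0 picked index 0: u0 ∈ [0, 5/44)
j=1 picked index 2: u0 ∈ [5/198, 91/396)
j=2 picked index 2: u0 ∈ [-17/198, 47/396)
j=3 picked index 3: u0 ∈ [1/132, 13/132)
j=4 picked index 4: u0 ∈ [-5/396, 31/396)
j=5 picked index 5: u0 ∈ [-13/396, 23/396)
j=6 picked index 7: u0 ∈ [-1/132, 13/66)
j=7 picked index 7: u0 ∈ [-47/396, 17/198)
j=8 picked index 8: u0 ∈ [-5/198, 1/9)
intersection: [5/198, 23/396)

5/198 23/396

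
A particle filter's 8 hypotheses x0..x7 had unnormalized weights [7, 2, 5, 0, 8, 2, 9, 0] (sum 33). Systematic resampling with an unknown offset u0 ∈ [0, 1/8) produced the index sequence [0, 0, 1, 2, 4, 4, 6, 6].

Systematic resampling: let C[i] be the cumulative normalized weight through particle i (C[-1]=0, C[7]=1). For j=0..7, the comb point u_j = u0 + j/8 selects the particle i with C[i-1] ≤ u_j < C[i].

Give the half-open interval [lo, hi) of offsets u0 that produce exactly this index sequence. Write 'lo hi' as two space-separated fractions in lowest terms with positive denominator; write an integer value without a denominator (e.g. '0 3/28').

C = [7/33, 3/11, 14/33, 14/33, 2/3, 8/11, 1, 1]
j=0 picked index 0: u0 ∈ [0, 7/33)
j=1 picked index 0: u0 ∈ [-1/8, 23/264)
j=2 picked index 1: u0 ∈ [-5/132, 1/44)
j=3 picked index 2: u0 ∈ [-9/88, 13/264)
j=4 picked index 4: u0 ∈ [-5/66, 1/6)
j=5 picked index 4: u0 ∈ [-53/264, 1/24)
j=6 picked index 6: u0 ∈ [-1/44, 1/4)
j=7 picked index 6: u0 ∈ [-13/88, 1/8)
intersection: [0, 1/44)

0 1/44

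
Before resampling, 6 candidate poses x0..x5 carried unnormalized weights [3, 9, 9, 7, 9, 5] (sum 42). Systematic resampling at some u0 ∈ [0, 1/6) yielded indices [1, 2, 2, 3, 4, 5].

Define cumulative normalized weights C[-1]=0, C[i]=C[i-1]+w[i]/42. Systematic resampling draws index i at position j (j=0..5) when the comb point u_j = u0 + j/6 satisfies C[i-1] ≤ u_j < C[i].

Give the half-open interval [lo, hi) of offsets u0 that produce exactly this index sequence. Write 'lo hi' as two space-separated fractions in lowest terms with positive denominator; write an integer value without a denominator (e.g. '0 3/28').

C = [1/14, 2/7, 1/2, 2/3, 37/42, 1]
j=0 picked index 1: u0 ∈ [1/14, 2/7)
j=1 picked index 2: u0 ∈ [5/42, 1/3)
j=2 picked index 2: u0 ∈ [-1/21, 1/6)
j=3 picked index 3: u0 ∈ [0, 1/6)
j=4 picked index 4: u0 ∈ [0, 3/14)
j=5 picked index 5: u0 ∈ [1/21, 1/6)
intersection: [5/42, 1/6)

5/42 1/6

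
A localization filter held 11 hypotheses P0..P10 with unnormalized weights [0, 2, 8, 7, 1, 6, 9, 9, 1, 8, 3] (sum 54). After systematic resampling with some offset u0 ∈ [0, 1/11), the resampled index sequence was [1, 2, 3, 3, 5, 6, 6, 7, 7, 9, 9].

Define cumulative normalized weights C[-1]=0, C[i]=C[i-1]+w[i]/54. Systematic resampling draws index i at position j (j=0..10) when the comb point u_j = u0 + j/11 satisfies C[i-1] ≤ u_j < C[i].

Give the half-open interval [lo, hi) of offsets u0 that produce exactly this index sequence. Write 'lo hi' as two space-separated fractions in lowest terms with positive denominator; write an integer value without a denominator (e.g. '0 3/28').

C = [0, 1/27, 5/27, 17/54, 1/3, 4/9, 11/18, 7/9, 43/54, 17/18, 1]
j=0 picked index 1: u0 ∈ [0, 1/27)
j=1 picked index 2: u0 ∈ [-16/297, 28/297)
j=2 picked index 3: u0 ∈ [1/297, 79/594)
j=3 picked index 3: u0 ∈ [-26/297, 25/594)
j=4 picked index 5: u0 ∈ [-1/33, 8/99)
j=5 picked index 6: u0 ∈ [-1/99, 31/198)
j=6 picked index 6: u0 ∈ [-10/99, 13/198)
j=7 picked index 7: u0 ∈ [-5/198, 14/99)
j=8 picked index 7: u0 ∈ [-23/198, 5/99)
j=9 picked index 9: u0 ∈ [-13/594, 25/198)
j=10 picked index 9: u0 ∈ [-67/594, 7/198)
intersection: [1/297, 7/198)

1/297 7/198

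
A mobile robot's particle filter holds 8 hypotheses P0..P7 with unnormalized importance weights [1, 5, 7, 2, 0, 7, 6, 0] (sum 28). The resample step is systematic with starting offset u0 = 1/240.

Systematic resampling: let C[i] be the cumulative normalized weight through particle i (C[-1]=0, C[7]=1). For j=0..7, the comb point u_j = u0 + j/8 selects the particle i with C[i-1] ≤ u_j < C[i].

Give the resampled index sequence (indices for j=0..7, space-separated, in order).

0 1 2 2 3 5 5 6

C = [1/28, 3/14, 13/28, 15/28, 15/28, 11/14, 1, 1]
j=0: u_0=1/240 ∈ [0, 1/28) → index 0
j=1: u_1=31/240 ∈ [1/28, 3/14) → index 1
j=2: u_2=61/240 ∈ [3/14, 13/28) → index 2
j=3: u_3=91/240 ∈ [3/14, 13/28) → index 2
j=4: u_4=121/240 ∈ [13/28, 15/28) → index 3
j=5: u_5=151/240 ∈ [15/28, 11/14) → index 5
j=6: u_6=181/240 ∈ [15/28, 11/14) → index 5
j=7: u_7=211/240 ∈ [11/14, 1) → index 6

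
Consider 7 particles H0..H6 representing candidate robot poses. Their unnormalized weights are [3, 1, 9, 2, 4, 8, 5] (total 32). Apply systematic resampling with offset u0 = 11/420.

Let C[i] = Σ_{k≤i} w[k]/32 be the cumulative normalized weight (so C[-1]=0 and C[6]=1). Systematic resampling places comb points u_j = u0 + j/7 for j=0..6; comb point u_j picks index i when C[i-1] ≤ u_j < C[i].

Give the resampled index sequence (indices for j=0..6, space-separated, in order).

0 2 2 3 5 5 6

C = [3/32, 1/8, 13/32, 15/32, 19/32, 27/32, 1]
j=0: u_0=11/420 ∈ [0, 3/32) → index 0
j=1: u_1=71/420 ∈ [1/8, 13/32) → index 2
j=2: u_2=131/420 ∈ [1/8, 13/32) → index 2
j=3: u_3=191/420 ∈ [13/32, 15/32) → index 3
j=4: u_4=251/420 ∈ [19/32, 27/32) → index 5
j=5: u_5=311/420 ∈ [19/32, 27/32) → index 5
j=6: u_6=53/60 ∈ [27/32, 1) → index 6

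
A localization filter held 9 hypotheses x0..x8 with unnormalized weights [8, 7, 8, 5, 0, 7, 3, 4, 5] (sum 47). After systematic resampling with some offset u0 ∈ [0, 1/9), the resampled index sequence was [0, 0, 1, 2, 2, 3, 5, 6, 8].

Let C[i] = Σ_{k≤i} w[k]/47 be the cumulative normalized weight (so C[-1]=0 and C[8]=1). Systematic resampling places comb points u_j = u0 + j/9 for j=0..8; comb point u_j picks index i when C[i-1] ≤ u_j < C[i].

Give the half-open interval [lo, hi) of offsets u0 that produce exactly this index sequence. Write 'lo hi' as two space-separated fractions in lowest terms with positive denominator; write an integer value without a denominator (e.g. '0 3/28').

C = [8/47, 15/47, 23/47, 28/47, 28/47, 35/47, 38/47, 42/47, 1]
j=0 picked index 0: u0 ∈ [0, 8/47)
j=1 picked index 0: u0 ∈ [-1/9, 25/423)
j=2 picked index 1: u0 ∈ [-22/423, 41/423)
j=3 picked index 2: u0 ∈ [-2/141, 22/141)
j=4 picked index 2: u0 ∈ [-53/423, 19/423)
j=5 picked index 3: u0 ∈ [-28/423, 17/423)
j=6 picked index 5: u0 ∈ [-10/141, 11/141)
j=7 picked index 6: u0 ∈ [-14/423, 13/423)
j=8 picked index 8: u0 ∈ [2/423, 1/9)
intersection: [2/423, 13/423)

2/423 13/423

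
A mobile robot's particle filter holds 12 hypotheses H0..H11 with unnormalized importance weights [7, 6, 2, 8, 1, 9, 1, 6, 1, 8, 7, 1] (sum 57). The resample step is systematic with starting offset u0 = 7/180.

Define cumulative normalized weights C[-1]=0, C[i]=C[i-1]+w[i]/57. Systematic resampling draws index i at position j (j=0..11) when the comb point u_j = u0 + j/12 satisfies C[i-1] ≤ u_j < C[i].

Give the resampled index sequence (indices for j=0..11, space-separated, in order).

C = [7/57, 13/57, 5/19, 23/57, 8/19, 11/19, 34/57, 40/57, 41/57, 49/57, 56/57, 1]
j=0: u_0=7/180 ∈ [0, 7/57) → index 0
j=1: u_1=11/90 ∈ [0, 7/57) → index 0
j=2: u_2=37/180 ∈ [7/57, 13/57) → index 1
j=3: u_3=13/45 ∈ [5/19, 23/57) → index 3
j=4: u_4=67/180 ∈ [5/19, 23/57) → index 3
j=5: u_5=41/90 ∈ [8/19, 11/19) → index 5
j=6: u_6=97/180 ∈ [8/19, 11/19) → index 5
j=7: u_7=28/45 ∈ [34/57, 40/57) → index 7
j=8: u_8=127/180 ∈ [40/57, 41/57) → index 8
j=9: u_9=71/90 ∈ [41/57, 49/57) → index 9
j=10: u_10=157/180 ∈ [49/57, 56/57) → index 10
j=11: u_11=43/45 ∈ [49/57, 56/57) → index 10

0 0 1 3 3 5 5 7 8 9 10 10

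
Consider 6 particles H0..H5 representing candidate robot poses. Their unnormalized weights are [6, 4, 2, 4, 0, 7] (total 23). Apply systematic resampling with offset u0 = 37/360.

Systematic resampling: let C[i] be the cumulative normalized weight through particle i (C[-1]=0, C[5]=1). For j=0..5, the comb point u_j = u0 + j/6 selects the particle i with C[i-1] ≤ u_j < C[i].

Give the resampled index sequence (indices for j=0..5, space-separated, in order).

C = [6/23, 10/23, 12/23, 16/23, 16/23, 1]
j=0: u_0=37/360 ∈ [0, 6/23) → index 0
j=1: u_1=97/360 ∈ [6/23, 10/23) → index 1
j=2: u_2=157/360 ∈ [10/23, 12/23) → index 2
j=3: u_3=217/360 ∈ [12/23, 16/23) → index 3
j=4: u_4=277/360 ∈ [16/23, 1) → index 5
j=5: u_5=337/360 ∈ [16/23, 1) → index 5

0 1 2 3 5 5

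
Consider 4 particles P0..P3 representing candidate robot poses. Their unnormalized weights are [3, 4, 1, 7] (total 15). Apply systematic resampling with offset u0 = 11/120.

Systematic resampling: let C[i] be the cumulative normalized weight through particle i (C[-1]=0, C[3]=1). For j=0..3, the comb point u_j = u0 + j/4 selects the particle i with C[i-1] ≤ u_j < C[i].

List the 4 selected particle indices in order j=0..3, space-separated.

C = [1/5, 7/15, 8/15, 1]
j=0: u_0=11/120 ∈ [0, 1/5) → index 0
j=1: u_1=41/120 ∈ [1/5, 7/15) → index 1
j=2: u_2=71/120 ∈ [8/15, 1) → index 3
j=3: u_3=101/120 ∈ [8/15, 1) → index 3

0 1 3 3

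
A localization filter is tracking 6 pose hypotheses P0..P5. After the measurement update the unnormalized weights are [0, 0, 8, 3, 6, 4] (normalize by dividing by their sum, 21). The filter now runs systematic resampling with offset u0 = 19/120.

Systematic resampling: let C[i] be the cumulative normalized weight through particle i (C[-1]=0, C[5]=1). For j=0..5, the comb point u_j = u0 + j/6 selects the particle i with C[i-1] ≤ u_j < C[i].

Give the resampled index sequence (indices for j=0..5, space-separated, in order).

C = [0, 0, 8/21, 11/21, 17/21, 1]
j=0: u_0=19/120 ∈ [0, 8/21) → index 2
j=1: u_1=13/40 ∈ [0, 8/21) → index 2
j=2: u_2=59/120 ∈ [8/21, 11/21) → index 3
j=3: u_3=79/120 ∈ [11/21, 17/21) → index 4
j=4: u_4=33/40 ∈ [17/21, 1) → index 5
j=5: u_5=119/120 ∈ [17/21, 1) → index 5

2 2 3 4 5 5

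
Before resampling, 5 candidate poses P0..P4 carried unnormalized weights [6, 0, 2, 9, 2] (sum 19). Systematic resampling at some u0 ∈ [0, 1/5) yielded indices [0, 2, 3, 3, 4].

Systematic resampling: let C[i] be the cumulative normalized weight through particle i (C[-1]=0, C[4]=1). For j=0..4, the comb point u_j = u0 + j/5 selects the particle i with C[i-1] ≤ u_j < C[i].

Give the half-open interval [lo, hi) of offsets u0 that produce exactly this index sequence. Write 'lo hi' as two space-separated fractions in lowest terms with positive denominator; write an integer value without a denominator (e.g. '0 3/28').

11/95 1/5

C = [6/19, 6/19, 8/19, 17/19, 1]
j=0 picked index 0: u0 ∈ [0, 6/19)
j=1 picked index 2: u0 ∈ [11/95, 21/95)
j=2 picked index 3: u0 ∈ [2/95, 47/95)
j=3 picked index 3: u0 ∈ [-17/95, 28/95)
j=4 picked index 4: u0 ∈ [9/95, 1/5)
intersection: [11/95, 1/5)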